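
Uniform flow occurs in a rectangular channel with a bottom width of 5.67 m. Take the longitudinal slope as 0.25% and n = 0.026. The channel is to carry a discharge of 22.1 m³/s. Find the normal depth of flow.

y_n = 1.87 m

Manning's equation rearranged: A R^(2/3) = nQ / (1·√S) = 0.026 × 22.1 / (√0.0025) = 11.49.
Trying y = 1.51 m: A R^(2/3) = 8.477 — low.
Trying y = 2.35 m: A R^(2/3) = 15.75 — high.
Trying y = 1.87 m: A R^(2/3) = 11.48 — ≈ 11.49.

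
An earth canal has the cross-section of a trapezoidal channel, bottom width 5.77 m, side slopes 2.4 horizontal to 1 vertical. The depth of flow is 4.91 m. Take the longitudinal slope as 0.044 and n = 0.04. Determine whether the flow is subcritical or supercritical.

With bottom width b = 5.77 m and side slope z = 2.4: A = (b + zy)y = (5.77 + 2.4×4.91)×4.91 = 86.19 m²; P = b + 2y√(1+z²) = 5.77 + 2×4.91×2.6 = 31.3 m.
Hydraulic radius R = A/P = 86.19/31.3 = 2.754 m.
V = (1/n) R^(2/3) √S = (1/0.04) × 2.754^(2/3) × √0.044 = 10.3 m/s. Hydraulic depth D_h = A/T = 86.19/29.34 = 2.938 m.
Froude number Fr = V/√(g·D_h) = 10.3/√(9.81×2.938) = 1.92, which is greater than 1, so the flow is supercritical.

supercritical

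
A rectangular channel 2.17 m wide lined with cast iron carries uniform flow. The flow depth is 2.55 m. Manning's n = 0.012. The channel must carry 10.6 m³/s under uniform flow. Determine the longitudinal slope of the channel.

Flow area A = b·y = 2.17 × 2.55 = 5.533 m². Wetted perimeter P = b + 2y = 2.17 + 2×2.55 = 7.27 m.
Hydraulic radius R = A/P = 5.533/7.27 = 0.7611 m.
From Manning's equation, S = [nQ / (1 A R^(2/3))]² = [0.012 × 10.6 / (1 × 5.533 × 0.7611^(2/3))]² = 0.00076.

S = 0.00076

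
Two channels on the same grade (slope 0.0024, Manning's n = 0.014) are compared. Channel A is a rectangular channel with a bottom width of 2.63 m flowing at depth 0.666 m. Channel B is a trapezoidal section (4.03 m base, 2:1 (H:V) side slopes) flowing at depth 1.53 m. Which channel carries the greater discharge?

channel B

Channel A: Flow area A = b·y = 2.63 × 0.666 = 1.752 m². Wetted perimeter P = b + 2y = 2.63 + 2×0.666 = 3.962 m. Hydraulic radius R = A/P = 1.752/3.962 = 0.4421 m. Q_A = (1/0.014)·1.752·0.4421^(2/3)·√0.0024 = 3.557 m³/s.
Channel B: With bottom width b = 4.03 m and side slope z = 2: A = (b + zy)y = (4.03 + 2×1.53)×1.53 = 10.85 m²; P = b + 2y√(1+z²) = 4.03 + 2×1.53×2.236 = 10.87 m. Hydraulic radius R = A/P = 10.85/10.87 = 0.9977 m. Q_B = (1/0.014)·10.85·0.9977^(2/3)·√0.0024 = 37.9 m³/s.
Q_A = 3.557 m³/s vs Q_B = 37.9 m³/s, so channel B carries more.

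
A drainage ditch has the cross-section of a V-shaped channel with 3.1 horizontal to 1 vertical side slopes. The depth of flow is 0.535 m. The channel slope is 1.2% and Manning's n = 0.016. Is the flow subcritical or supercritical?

For a triangular section with side slope z = 3.1: A = zy² = 3.1×0.535² = 0.8873 m²; P = 2y√(1+z²) = 2×0.535×3.257 = 3.485 m.
Hydraulic radius R = A/P = 0.8873/3.485 = 0.2546 m.
V = (1/n) R^(2/3) √S = (1/0.016) × 0.2546^(2/3) × √0.012 = 2.75 m/s. Hydraulic depth D_h = A/T = 0.8873/3.317 = 0.2675 m.
Froude number Fr = V/√(g·D_h) = 2.75/√(9.81×0.2675) = 1.7, which is greater than 1, so the flow is supercritical.

supercritical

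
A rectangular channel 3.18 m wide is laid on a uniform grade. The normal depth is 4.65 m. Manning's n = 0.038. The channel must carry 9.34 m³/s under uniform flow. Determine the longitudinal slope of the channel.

S = 0.000459

Flow area A = b·y = 3.18 × 4.65 = 14.79 m². Wetted perimeter P = b + 2y = 3.18 + 2×4.65 = 12.48 m.
Hydraulic radius R = A/P = 14.79/12.48 = 1.185 m.
From Manning's equation, S = [nQ / (1 A R^(2/3))]² = [0.038 × 9.34 / (1 × 14.79 × 1.185^(2/3))]² = 0.000459.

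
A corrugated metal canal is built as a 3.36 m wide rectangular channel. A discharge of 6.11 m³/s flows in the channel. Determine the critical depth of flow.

For a rectangular channel, critical depth y_c = (q²/g)^(1/3) where q = Q/b = 6.11/3.36 = 1.818 m²/s.
So y_c = (1.818²/9.81)^(1/3) = 0.696 m.

y_c = 0.696 m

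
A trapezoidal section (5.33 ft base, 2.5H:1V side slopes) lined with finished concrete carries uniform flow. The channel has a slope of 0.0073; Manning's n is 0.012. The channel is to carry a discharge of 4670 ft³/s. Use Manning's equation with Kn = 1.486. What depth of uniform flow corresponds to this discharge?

Manning's equation rearranged: A R^(2/3) = nQ / (1.486·√S) = 0.012 × 4670 / (1.486 × √0.0073) = 441.4.
At y = 5.99 ft: A R^(2/3) = 266.1 — short.
At y = 9.25 ft: A R^(2/3) = 746.2 — over.
At y = 7.43 ft: A R^(2/3) = 441.4 — matches.

y_n = 7.43 ft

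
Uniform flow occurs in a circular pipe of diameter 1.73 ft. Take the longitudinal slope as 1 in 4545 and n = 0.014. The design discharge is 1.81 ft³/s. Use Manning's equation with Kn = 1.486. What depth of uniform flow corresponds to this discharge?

y_n = 1.23 ft

Manning's equation rearranged: A R^(2/3) = nQ / (1.486·√S) = 0.014 × 1.81 / (1.486 × √0.00022) = 1.15.
At y = 1.36 ft: A R^(2/3) = 1.291 — over.
At y = 1.23 ft: A R^(2/3) = 1.148 — matches.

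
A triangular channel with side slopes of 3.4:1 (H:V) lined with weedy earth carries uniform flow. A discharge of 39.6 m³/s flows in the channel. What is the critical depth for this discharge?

y_c = 1.94 m

At critical depth, Q² T / (g A³) = 1, i.e. A³/T = Q²/g = 39.6²/9.81 = 159.9.
Trying y = 1.62 m: A³/T = 64.49 — low.
Trying y = 2.34 m: A³/T = 405.5 — high.
Trying y = 1.94 m: A³/T = 158.8 — close enough.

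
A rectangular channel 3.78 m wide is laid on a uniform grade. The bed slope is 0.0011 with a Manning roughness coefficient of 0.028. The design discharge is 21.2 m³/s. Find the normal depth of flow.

Manning's equation rearranged: A R^(2/3) = nQ / (1·√S) = 0.028 × 21.2 / (√0.0011) = 17.9.
Trying y = 4.39 m: A R^(2/3) = 19.98 — high.
Trying y = 4.01 m: A R^(2/3) = 17.91 — close enough.

y_n = 4.01 m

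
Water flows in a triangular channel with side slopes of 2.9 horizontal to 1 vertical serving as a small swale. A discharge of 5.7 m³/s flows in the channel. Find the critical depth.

y_c = 0.953 m

At critical depth, Q² T / (g A³) = 1, i.e. A³/T = Q²/g = 5.7²/9.81 = 3.312.
Trying y = 1.06 m: A³/T = 5.627 — over.
Trying y = 0.851 m: A³/T = 1.877 — short.
Trying y = 0.953 m: A³/T = 3.305 — matches.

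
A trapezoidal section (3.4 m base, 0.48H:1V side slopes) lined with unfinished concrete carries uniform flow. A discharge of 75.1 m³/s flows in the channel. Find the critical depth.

At critical depth, Q² T / (g A³) = 1, i.e. A³/T = Q²/g = 75.1²/9.81 = 574.9.
Trying y = 3.6 m: A³/T = 917.7 — over.
Trying y = 3.15 m: A³/T = 576.6 — close enough.

y_c = 3.15 m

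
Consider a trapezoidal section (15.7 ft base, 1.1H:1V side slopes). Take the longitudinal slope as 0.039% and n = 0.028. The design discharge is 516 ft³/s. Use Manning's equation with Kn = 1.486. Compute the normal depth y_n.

y_n = 7.39 ft

Manning's equation rearranged: A R^(2/3) = nQ / (1.486·√S) = 0.028 × 516 / (1.486 × √0.00039) = 492.3.
Trying y = 8.33 ft: A R^(2/3) = 615.1 — over.
Trying y = 5.76 ft: A R^(2/3) = 312.7 — short.
Trying y = 7.39 ft: A R^(2/3) = 492.3 — ≈ 492.3.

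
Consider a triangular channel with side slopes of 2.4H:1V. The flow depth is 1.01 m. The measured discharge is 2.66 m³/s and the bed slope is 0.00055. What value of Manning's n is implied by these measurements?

n = 0.013

For a triangular section with side slope z = 2.4: A = zy² = 2.4×1.01² = 2.448 m²; P = 2y√(1+z²) = 2×1.01×2.6 = 5.252 m.
Hydraulic radius R = A/P = 2.448/5.252 = 0.4662 m.
Rearranging Manning's equation: n = (1/Q) A R^(2/3) S^(1/2) = (1/2.66) × 2.448 × 0.4662^(2/3) × √0.00055 = 0.013.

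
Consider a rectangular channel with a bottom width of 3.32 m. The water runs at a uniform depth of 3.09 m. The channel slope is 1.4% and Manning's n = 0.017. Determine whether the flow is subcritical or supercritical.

supercritical

Flow area A = b·y = 3.32 × 3.09 = 10.26 m². Wetted perimeter P = b + 2y = 3.32 + 2×3.09 = 9.5 m.
Hydraulic radius R = A/P = 10.26/9.5 = 1.08 m.
V = (1/n) R^(2/3) √S = (1/0.017) × 1.08^(2/3) × √0.014 = 7.326 m/s. Hydraulic depth D_h = A/T = 10.26/3.32 = 3.09 m.
Froude number Fr = V/√(g·D_h) = 7.326/√(9.81×3.09) = 1.33, which is greater than 1, so the flow is supercritical.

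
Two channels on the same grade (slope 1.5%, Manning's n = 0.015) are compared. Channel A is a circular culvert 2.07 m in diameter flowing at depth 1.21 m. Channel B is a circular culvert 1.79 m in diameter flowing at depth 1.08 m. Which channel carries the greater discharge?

Channel A: For a circular section of diameter D = 2.07 m at depth y = 1.21 m, the central angle is θ = 2 arccos(1 − 2y/D) = 3.481 rad. Then A = (D²/8)(θ − sin θ) = 2.043 m² and P = Dθ/2 = 3.603 m. Hydraulic radius R = A/P = 2.043/3.603 = 0.567 m. Q_A = (1/0.015)·2.043·0.567^(2/3)·√0.015 = 11.43 m³/s.
Channel B: For a circular section of diameter D = 1.79 m at depth y = 1.08 m, the central angle is θ = 2 arccos(1 − 2y/D) = 3.558 rad. Then A = (D²/8)(θ − sin θ) = 1.587 m² and P = Dθ/2 = 3.184 m. Hydraulic radius R = A/P = 1.587/3.184 = 0.4984 m. Q_B = (1/0.015)·1.587·0.4984^(2/3)·√0.015 = 8.145 m³/s.
Q_A = 11.43 m³/s vs Q_B = 8.145 m³/s, so channel A carries more.

channel A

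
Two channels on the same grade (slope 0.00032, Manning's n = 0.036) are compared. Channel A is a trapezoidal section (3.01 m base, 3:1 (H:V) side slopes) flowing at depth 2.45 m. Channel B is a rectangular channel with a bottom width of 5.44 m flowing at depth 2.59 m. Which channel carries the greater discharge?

Channel A: With bottom width b = 3.01 m and side slope z = 3: A = (b + zy)y = (3.01 + 3×2.45)×2.45 = 25.38 m²; P = b + 2y√(1+z²) = 3.01 + 2×2.45×3.162 = 18.51 m. Hydraulic radius R = A/P = 25.38/18.51 = 1.372 m. Q_A = (1/0.036)·25.38·1.372^(2/3)·√0.00032 = 15.57 m³/s.
Channel B: Flow area A = b·y = 5.44 × 2.59 = 14.09 m². Wetted perimeter P = b + 2y = 5.44 + 2×2.59 = 10.62 m. Hydraulic radius R = A/P = 14.09/10.62 = 1.327 m. Q_B = (1/0.036)·14.09·1.327^(2/3)·√0.00032 = 8.453 m³/s.
Q_A = 15.57 m³/s vs Q_B = 8.453 m³/s, so channel A carries more.

channel A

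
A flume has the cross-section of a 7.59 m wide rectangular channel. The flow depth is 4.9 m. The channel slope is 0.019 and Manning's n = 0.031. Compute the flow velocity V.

Flow area A = b·y = 7.59 × 4.9 = 37.19 m². Wetted perimeter P = b + 2y = 7.59 + 2×4.9 = 17.39 m.
Hydraulic radius R = A/P = 37.19/17.39 = 2.139 m.
From Manning's equation, V = (1/n) R^(2/3) S^(1/2) = (1/0.031) × 2.139^(2/3) × 0.019^(1/2) = 7.38 m/s.

V = 7.38 m/s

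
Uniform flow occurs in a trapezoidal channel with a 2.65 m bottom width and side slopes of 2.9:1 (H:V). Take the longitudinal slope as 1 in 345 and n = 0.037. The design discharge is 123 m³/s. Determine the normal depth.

y_n = 3.84 m

Manning's equation rearranged: A R^(2/3) = nQ / (1·√S) = 0.037 × 123 / (√0.002899) = 84.53.
Try y = 4.87 m: A R^(2/3) = 150.9 — too large.
Try y = 3.33 m: A R^(2/3) = 60.09 — too small.
Try y = 3.84 m: A R^(2/3) = 84.59 — close enough.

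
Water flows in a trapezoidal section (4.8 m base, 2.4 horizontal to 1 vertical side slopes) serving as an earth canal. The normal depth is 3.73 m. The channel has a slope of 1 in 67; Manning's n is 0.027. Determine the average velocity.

With bottom width b = 4.8 m and side slope z = 2.4: A = (b + zy)y = (4.8 + 2.4×3.73)×3.73 = 51.29 m²; P = b + 2y√(1+z²) = 4.8 + 2×3.73×2.6 = 24.2 m.
Hydraulic radius R = A/P = 51.29/24.2 = 2.12 m.
From Manning's equation, V = (1/n) R^(2/3) S^(1/2) = (1/0.027) × 2.12^(2/3) × 0.01493^(1/2) = 7.47 m/s.

V = 7.47 m/s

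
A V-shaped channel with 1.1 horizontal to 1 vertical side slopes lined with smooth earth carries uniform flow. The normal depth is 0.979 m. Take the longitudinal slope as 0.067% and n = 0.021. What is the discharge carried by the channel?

Q = 0.66 m³/s

For a triangular section with side slope z = 1.1: A = zy² = 1.1×0.979² = 1.054 m²; P = 2y√(1+z²) = 2×0.979×1.487 = 2.911 m.
Hydraulic radius R = A/P = 1.054/2.911 = 0.3622 m.
Manning's equation: Q = (1/n) A R^(2/3) S^(1/2) = (1/0.021) × 1.054 × 0.3622^(2/3) × 0.00067^(1/2) = 0.66 m³/s.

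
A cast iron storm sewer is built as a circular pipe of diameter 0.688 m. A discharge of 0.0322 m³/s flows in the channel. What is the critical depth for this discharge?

At critical depth, Q² T / (g A³) = 1, i.e. A³/T = Q²/g = 0.0322²/9.81 = 0.0001057.
At y = 0.133 m: A³/T = 0.0002358 — too large.
At y = 0.108 m: A³/T = 0.0001041 — ≈ 0.0001057.

y_c = 0.108 m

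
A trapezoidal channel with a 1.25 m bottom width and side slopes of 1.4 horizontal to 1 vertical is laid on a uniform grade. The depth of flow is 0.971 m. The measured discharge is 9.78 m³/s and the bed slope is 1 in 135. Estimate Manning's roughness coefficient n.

n = 0.015

With bottom width b = 1.25 m and side slope z = 1.4: A = (b + zy)y = (1.25 + 1.4×0.971)×0.971 = 2.534 m²; P = b + 2y√(1+z²) = 1.25 + 2×0.971×1.72 = 4.591 m.
Hydraulic radius R = A/P = 2.534/4.591 = 0.5519 m.
Rearranging Manning's equation: n = (1/Q) A R^(2/3) S^(1/2) = (1/9.78) × 2.534 × 0.5519^(2/3) × √0.007407 = 0.015.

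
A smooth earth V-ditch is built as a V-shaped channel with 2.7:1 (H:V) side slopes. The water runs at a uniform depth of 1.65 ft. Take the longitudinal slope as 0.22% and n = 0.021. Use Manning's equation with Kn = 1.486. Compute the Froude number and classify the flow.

subcritical

For a triangular section with side slope z = 2.7: A = zy² = 2.7×1.65² = 7.351 ft²; P = 2y√(1+z²) = 2×1.65×2.879 = 9.501 ft.
Hydraulic radius R = A/P = 7.351/9.501 = 0.7736 ft.
V = (1.486/n) R^(2/3) √S = (1.486/0.021) × 0.7736^(2/3) × √0.0022 = 2.797 ft/s. Hydraulic depth D_h = A/T = 7.351/8.91 = 0.825 ft.
Froude number Fr = V/√(g·D_h) = 2.797/√(32.2×0.825) = 0.543, which is less than 1, so the flow is subcritical.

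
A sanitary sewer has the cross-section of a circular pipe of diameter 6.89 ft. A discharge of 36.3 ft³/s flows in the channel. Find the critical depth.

At critical depth, Q² T / (g A³) = 1, i.e. A³/T = Q²/g = 36.3²/32.2 = 40.92.
Trying y = 1.81 ft: A³/T = 78.72 — too large.
Trying y = 1.53 ft: A³/T = 40.87 — matches.

y_c = 1.53 ft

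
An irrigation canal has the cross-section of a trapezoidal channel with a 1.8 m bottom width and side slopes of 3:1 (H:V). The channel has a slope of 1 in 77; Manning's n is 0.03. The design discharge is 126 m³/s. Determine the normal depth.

Manning's equation rearranged: A R^(2/3) = nQ / (1·√S) = 0.03 × 126 / (√0.01299) = 33.17.
Try y = 2.11 m: A R^(2/3) = 18.64 — too small.
Try y = 3.31 m: A R^(2/3) = 55.47 — too large.
Try y = 2.68 m: A R^(2/3) = 33.1 — ≈ 33.17.

y_n = 2.68 m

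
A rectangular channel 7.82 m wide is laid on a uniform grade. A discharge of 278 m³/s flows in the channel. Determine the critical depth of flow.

For a rectangular channel, critical depth y_c = (q²/g)^(1/3) where q = Q/b = 278/7.82 = 35.55 m²/s.
So y_c = (35.55²/9.81)^(1/3) = 5.05 m.

y_c = 5.05 m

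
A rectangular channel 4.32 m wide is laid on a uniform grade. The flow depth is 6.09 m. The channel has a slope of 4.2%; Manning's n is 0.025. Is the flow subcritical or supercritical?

supercritical

Flow area A = b·y = 4.32 × 6.09 = 26.31 m². Wetted perimeter P = b + 2y = 4.32 + 2×6.09 = 16.5 m.
Hydraulic radius R = A/P = 26.31/16.5 = 1.594 m.
V = (1/n) R^(2/3) √S = (1/0.025) × 1.594^(2/3) × √0.042 = 11.19 m/s. Hydraulic depth D_h = A/T = 26.31/4.32 = 6.09 m.
Froude number Fr = V/√(g·D_h) = 11.19/√(9.81×6.09) = 1.45, which is greater than 1, so the flow is supercritical.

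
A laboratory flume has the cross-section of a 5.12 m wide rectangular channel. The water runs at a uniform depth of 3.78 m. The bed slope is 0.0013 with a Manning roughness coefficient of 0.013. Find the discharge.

Flow area A = b·y = 5.12 × 3.78 = 19.35 m². Wetted perimeter P = b + 2y = 5.12 + 2×3.78 = 12.68 m.
Hydraulic radius R = A/P = 19.35/12.68 = 1.526 m.
Manning's equation: Q = (1/n) A R^(2/3) S^(1/2) = (1/0.013) × 19.35 × 1.526^(2/3) × 0.0013^(1/2) = 71.2 m³/s.

Q = 71.2 m³/s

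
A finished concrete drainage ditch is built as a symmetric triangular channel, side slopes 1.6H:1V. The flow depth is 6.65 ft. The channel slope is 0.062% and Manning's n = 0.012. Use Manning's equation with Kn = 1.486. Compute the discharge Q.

Q = 435 ft³/s

For a triangular section with side slope z = 1.6: A = zy² = 1.6×6.65² = 70.76 ft²; P = 2y√(1+z²) = 2×6.65×1.887 = 25.09 ft.
Hydraulic radius R = A/P = 70.76/25.09 = 2.82 ft.
Manning's equation: Q = (1.486/n) A R^(2/3) S^(1/2) = (1.486/0.012) × 70.76 × 2.82^(2/3) × 0.00062^(1/2) = 435 ft³/s.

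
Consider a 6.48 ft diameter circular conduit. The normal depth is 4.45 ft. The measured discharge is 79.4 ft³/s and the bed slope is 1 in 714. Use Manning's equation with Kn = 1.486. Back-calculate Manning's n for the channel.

For a circular section of diameter D = 6.48 ft at depth y = 4.45 ft, the central angle is θ = 2 arccos(1 − 2y/D) = 3.907 rad. Then A = (D²/8)(θ − sin θ) = 24.14 ft² and P = Dθ/2 = 12.66 ft.
Hydraulic radius R = A/P = 24.14/12.66 = 1.907 ft.
Rearranging Manning's equation: n = (1.486/Q) A R^(2/3) S^(1/2) = (1.486/79.4) × 24.14 × 1.907^(2/3) × √0.001401 = 0.026.

n = 0.026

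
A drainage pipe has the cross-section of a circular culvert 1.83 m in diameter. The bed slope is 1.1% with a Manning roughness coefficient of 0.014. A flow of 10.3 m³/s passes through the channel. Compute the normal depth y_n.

y_n = 1.33 m

Manning's equation rearranged: A R^(2/3) = nQ / (1·√S) = 0.014 × 10.3 / (√0.011) = 1.375.
Try y = 0.985 m: A R^(2/3) = 0.8831 — too small.
Try y = 1.33 m: A R^(2/3) = 1.371 — close enough.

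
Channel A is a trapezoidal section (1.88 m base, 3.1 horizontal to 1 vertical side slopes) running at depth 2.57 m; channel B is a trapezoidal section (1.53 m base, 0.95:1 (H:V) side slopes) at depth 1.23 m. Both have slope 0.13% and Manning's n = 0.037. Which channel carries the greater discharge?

Channel A: With bottom width b = 1.88 m and side slope z = 3.1: A = (b + zy)y = (1.88 + 3.1×2.57)×2.57 = 25.31 m²; P = b + 2y√(1+z²) = 1.88 + 2×2.57×3.257 = 18.62 m. Hydraulic radius R = A/P = 25.31/18.62 = 1.359 m. Q_A = (1/0.037)·25.31·1.359^(2/3)·√0.0013 = 30.26 m³/s.
Channel B: With bottom width b = 1.53 m and side slope z = 0.95: A = (b + zy)y = (1.53 + 0.95×1.23)×1.23 = 3.319 m²; P = b + 2y√(1+z²) = 1.53 + 2×1.23×1.379 = 4.923 m. Hydraulic radius R = A/P = 3.319/4.923 = 0.6742 m. Q_B = (1/0.037)·3.319·0.6742^(2/3)·√0.0013 = 2.487 m³/s.
Q_A = 30.26 m³/s vs Q_B = 2.487 m³/s, so channel A carries more.

channel A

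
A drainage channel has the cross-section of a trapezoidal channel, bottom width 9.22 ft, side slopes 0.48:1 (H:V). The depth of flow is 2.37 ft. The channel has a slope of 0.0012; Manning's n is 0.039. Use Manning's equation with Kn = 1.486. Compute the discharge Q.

With bottom width b = 9.22 ft and side slope z = 0.48: A = (b + zy)y = (9.22 + 0.48×2.37)×2.37 = 24.55 ft²; P = b + 2y√(1+z²) = 9.22 + 2×2.37×1.109 = 14.48 ft.
Hydraulic radius R = A/P = 24.55/14.48 = 1.696 ft.
Manning's equation: Q = (1.486/n) A R^(2/3) S^(1/2) = (1.486/0.039) × 24.55 × 1.696^(2/3) × 0.0012^(1/2) = 46.1 ft³/s.

Q = 46.1 ft³/s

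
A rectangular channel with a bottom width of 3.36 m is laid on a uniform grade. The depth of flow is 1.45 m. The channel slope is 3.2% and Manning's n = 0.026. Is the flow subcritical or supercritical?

supercritical

Flow area A = b·y = 3.36 × 1.45 = 4.872 m². Wetted perimeter P = b + 2y = 3.36 + 2×1.45 = 6.26 m.
Hydraulic radius R = A/P = 4.872/6.26 = 0.7783 m.
V = (1/n) R^(2/3) √S = (1/0.026) × 0.7783^(2/3) × √0.032 = 5.821 m/s. Hydraulic depth D_h = A/T = 4.872/3.36 = 1.45 m.
Froude number Fr = V/√(g·D_h) = 5.821/√(9.81×1.45) = 1.54, which is greater than 1, so the flow is supercritical.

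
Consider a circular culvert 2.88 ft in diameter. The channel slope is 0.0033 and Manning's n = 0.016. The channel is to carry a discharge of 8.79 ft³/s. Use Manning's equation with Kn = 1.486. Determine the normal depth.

y_n = 1.11 ft

Manning's equation rearranged: A R^(2/3) = nQ / (1.486·√S) = 0.016 × 8.79 / (1.486 × √0.0033) = 1.648.
Try y = 0.878 ft: A R^(2/3) = 1.057 — low.
Try y = 1.11 ft: A R^(2/3) = 1.647 — close enough.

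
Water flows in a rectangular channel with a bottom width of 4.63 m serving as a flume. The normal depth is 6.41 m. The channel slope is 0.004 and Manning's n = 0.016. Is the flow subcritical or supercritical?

subcritical

Flow area A = b·y = 4.63 × 6.41 = 29.68 m². Wetted perimeter P = b + 2y = 4.63 + 2×6.41 = 17.45 m.
Hydraulic radius R = A/P = 29.68/17.45 = 1.701 m.
V = (1/n) R^(2/3) √S = (1/0.016) × 1.701^(2/3) × √0.004 = 5.632 m/s. Hydraulic depth D_h = A/T = 29.68/4.63 = 6.41 m.
Froude number Fr = V/√(g·D_h) = 5.632/√(9.81×6.41) = 0.71, which is less than 1, so the flow is subcritical.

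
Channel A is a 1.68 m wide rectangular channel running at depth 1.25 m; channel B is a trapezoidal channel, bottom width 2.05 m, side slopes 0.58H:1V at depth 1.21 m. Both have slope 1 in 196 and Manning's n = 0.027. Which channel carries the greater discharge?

channel B

Channel A: Flow area A = b·y = 1.68 × 1.25 = 2.1 m². Wetted perimeter P = b + 2y = 1.68 + 2×1.25 = 4.18 m. Hydraulic radius R = A/P = 2.1/4.18 = 0.5024 m. Q_A = (1/0.027)·2.1·0.5024^(2/3)·√0.005102 = 3.511 m³/s.
Channel B: With bottom width b = 2.05 m and side slope z = 0.58: A = (b + zy)y = (2.05 + 0.58×1.21)×1.21 = 3.33 m²; P = b + 2y√(1+z²) = 2.05 + 2×1.21×1.156 = 4.848 m. Hydraulic radius R = A/P = 3.33/4.848 = 0.6869 m. Q_B = (1/0.027)·3.33·0.6869^(2/3)·√0.005102 = 6.857 m³/s.
Q_A = 3.511 m³/s vs Q_B = 6.857 m³/s, so channel B carries more.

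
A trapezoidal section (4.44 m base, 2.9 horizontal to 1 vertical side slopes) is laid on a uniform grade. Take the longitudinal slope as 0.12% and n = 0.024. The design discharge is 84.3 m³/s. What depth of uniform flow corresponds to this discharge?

y_n = 3.04 m

Manning's equation rearranged: A R^(2/3) = nQ / (1·√S) = 0.024 × 84.3 / (√0.0012) = 58.4.
Try y = 3.64 m: A R^(2/3) = 87.77 — too large.
Try y = 3.04 m: A R^(2/3) = 58.41 — close enough.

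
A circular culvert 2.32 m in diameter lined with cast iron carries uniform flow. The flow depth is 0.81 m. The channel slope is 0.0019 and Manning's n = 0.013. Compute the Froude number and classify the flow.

For a circular section of diameter D = 2.32 m at depth y = 0.81 m, the central angle is θ = 2 arccos(1 − 2y/D) = 2.529 rad. Then A = (D²/8)(θ − sin θ) = 1.314 m² and P = Dθ/2 = 2.933 m.
Hydraulic radius R = A/P = 1.314/2.933 = 0.448 m.
V = (1/n) R^(2/3) √S = (1/0.013) × 0.448^(2/3) × √0.0019 = 1.963 m/s. Hydraulic depth D_h = A/T = 1.314/2.212 = 0.5941 m.
Froude number Fr = V/√(g·D_h) = 1.963/√(9.81×0.5941) = 0.813, which is less than 1, so the flow is subcritical.

subcritical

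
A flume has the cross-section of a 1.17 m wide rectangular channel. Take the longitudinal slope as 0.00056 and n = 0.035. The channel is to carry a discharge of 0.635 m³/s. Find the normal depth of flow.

y_n = 1.44 m

Manning's equation rearranged: A R^(2/3) = nQ / (1·√S) = 0.035 × 0.635 / (√0.00056) = 0.9392.
At y = 1.66 m: A R^(2/3) = 1.111 — over.
At y = 1.04 m: A R^(2/3) = 0.6321 — short.
At y = 1.44 m: A R^(2/3) = 0.9389 — matches.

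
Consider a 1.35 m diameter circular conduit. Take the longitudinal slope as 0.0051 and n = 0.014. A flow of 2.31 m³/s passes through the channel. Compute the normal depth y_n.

Manning's equation rearranged: A R^(2/3) = nQ / (1·√S) = 0.014 × 2.31 / (√0.0051) = 0.4529.
Try y = 0.548 m: A R^(2/3) = 0.2402 — low.
Try y = 0.98 m: A R^(2/3) = 0.6084 — high.
Try y = 0.795 m: A R^(2/3) = 0.4529 — ≈ 0.4529.

y_n = 0.795 m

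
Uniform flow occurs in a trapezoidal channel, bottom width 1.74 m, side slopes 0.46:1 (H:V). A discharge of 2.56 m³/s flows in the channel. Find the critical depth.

At critical depth, Q² T / (g A³) = 1, i.e. A³/T = Q²/g = 2.56²/9.81 = 0.6681.
At y = 0.458 m: A³/T = 0.3299 — short.
At y = 0.573 m: A³/T = 0.6674 — close enough.

y_c = 0.573 m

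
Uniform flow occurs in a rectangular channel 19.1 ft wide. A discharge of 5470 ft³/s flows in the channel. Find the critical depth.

y_c = 13.7 ft

For a rectangular channel, critical depth y_c = (q²/g)^(1/3) where q = Q/b = 5470/19.1 = 286.4 ft²/s.
So y_c = (286.4²/32.2)^(1/3) = 13.7 ft.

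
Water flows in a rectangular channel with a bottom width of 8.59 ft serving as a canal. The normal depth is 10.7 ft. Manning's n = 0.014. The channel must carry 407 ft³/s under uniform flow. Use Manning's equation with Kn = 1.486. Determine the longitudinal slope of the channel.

S = 0.000391

Flow area A = b·y = 8.59 × 10.7 = 91.91 ft². Wetted perimeter P = b + 2y = 8.59 + 2×10.7 = 29.99 ft.
Hydraulic radius R = A/P = 91.91/29.99 = 3.065 ft.
From Manning's equation, S = [nQ / (1.486 A R^(2/3))]² = [0.014 × 407 / (1.486 × 91.91 × 3.065^(2/3))]² = 0.000391.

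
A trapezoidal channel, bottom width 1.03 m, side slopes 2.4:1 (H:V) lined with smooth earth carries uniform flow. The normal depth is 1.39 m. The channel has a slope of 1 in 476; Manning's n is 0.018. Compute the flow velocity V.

With bottom width b = 1.03 m and side slope z = 2.4: A = (b + zy)y = (1.03 + 2.4×1.39)×1.39 = 6.069 m²; P = b + 2y√(1+z²) = 1.03 + 2×1.39×2.6 = 8.258 m.
Hydraulic radius R = A/P = 6.069/8.258 = 0.7349 m.
From Manning's equation, V = (1/n) R^(2/3) S^(1/2) = (1/0.018) × 0.7349^(2/3) × 0.002101^(1/2) = 2.07 m/s.

V = 2.07 m/s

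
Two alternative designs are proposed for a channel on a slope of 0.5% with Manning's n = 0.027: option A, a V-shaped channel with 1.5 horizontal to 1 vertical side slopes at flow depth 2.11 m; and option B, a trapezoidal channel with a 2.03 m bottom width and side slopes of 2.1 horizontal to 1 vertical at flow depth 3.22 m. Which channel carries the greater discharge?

channel B

Channel A: For a triangular section with side slope z = 1.5: A = zy² = 1.5×2.11² = 6.678 m²; P = 2y√(1+z²) = 2×2.11×1.803 = 7.608 m. Hydraulic radius R = A/P = 6.678/7.608 = 0.8778 m. Q_A = (1/0.027)·6.678·0.8778^(2/3)·√0.005 = 16.03 m³/s.
Channel B: With bottom width b = 2.03 m and side slope z = 2.1: A = (b + zy)y = (2.03 + 2.1×3.22)×3.22 = 28.31 m²; P = b + 2y√(1+z²) = 2.03 + 2×3.22×2.326 = 17.01 m. Hydraulic radius R = A/P = 28.31/17.01 = 1.664 m. Q_B = (1/0.027)·28.31·1.664^(2/3)·√0.005 = 104.1 m³/s.
Q_A = 16.03 m³/s vs Q_B = 104.1 m³/s, so channel B carries more.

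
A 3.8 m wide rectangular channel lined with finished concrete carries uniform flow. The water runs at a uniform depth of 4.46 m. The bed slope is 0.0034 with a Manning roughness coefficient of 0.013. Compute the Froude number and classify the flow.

subcritical

Flow area A = b·y = 3.8 × 4.46 = 16.95 m². Wetted perimeter P = b + 2y = 3.8 + 2×4.46 = 12.72 m.
Hydraulic radius R = A/P = 16.95/12.72 = 1.332 m.
V = (1/n) R^(2/3) √S = (1/0.013) × 1.332^(2/3) × √0.0034 = 5.431 m/s. Hydraulic depth D_h = A/T = 16.95/3.8 = 4.46 m.
Froude number Fr = V/√(g·D_h) = 5.431/√(9.81×4.46) = 0.821, which is less than 1, so the flow is subcritical.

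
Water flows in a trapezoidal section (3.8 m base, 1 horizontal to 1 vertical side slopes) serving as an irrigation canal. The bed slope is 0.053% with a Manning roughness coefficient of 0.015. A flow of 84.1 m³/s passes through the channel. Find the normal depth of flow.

y_n = 4.16 m

Manning's equation rearranged: A R^(2/3) = nQ / (1·√S) = 0.015 × 84.1 / (√0.00053) = 54.8.
At y = 4.82 m: A R^(2/3) = 74.13 — high.
At y = 3.29 m: A R^(2/3) = 34.26 — low.
At y = 4.16 m: A R^(2/3) = 54.77 — ≈ 54.8.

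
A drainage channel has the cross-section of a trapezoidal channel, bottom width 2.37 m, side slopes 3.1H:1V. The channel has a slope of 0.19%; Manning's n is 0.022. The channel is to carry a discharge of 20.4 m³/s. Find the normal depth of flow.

y_n = 1.55 m

Manning's equation rearranged: A R^(2/3) = nQ / (1·√S) = 0.022 × 20.4 / (√0.0019) = 10.3.
Try y = 1.37 m: A R^(2/3) = 7.829 — too small.
Try y = 1.55 m: A R^(2/3) = 10.31 — matches.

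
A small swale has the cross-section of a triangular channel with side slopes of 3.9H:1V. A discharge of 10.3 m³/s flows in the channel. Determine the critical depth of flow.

y_c = 1.07 m

At critical depth, Q² T / (g A³) = 1, i.e. A³/T = Q²/g = 10.3²/9.81 = 10.81.
At y = 0.794 m: A³/T = 2.4 — low.
At y = 1.17 m: A³/T = 16.67 — high.
At y = 1.07 m: A³/T = 10.67 — ≈ 10.81.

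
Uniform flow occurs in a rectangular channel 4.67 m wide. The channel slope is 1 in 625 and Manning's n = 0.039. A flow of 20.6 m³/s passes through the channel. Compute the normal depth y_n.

Manning's equation rearranged: A R^(2/3) = nQ / (1·√S) = 0.039 × 20.6 / (√0.0016) = 20.09.
Try y = 3.82 m: A R^(2/3) = 22.85 — over.
Try y = 3.08 m: A R^(2/3) = 17.38 — short.
Try y = 3.45 m: A R^(2/3) = 20.09 — matches.

y_n = 3.45 m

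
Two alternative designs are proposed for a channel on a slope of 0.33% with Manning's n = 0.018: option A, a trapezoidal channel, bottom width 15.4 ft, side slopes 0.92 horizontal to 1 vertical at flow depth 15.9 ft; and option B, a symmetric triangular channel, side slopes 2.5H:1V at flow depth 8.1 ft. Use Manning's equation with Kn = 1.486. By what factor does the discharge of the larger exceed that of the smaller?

4.87

Channel A: With bottom width b = 15.4 ft and side slope z = 0.92: A = (b + zy)y = (15.4 + 0.92×15.9)×15.9 = 477.4 ft²; P = b + 2y√(1+z²) = 15.4 + 2×15.9×1.359 = 58.61 ft. Hydraulic radius R = A/P = 477.4/58.61 = 8.146 ft. Q_A = (1.486/0.018)·477.4·8.146^(2/3)·√0.0033 = 9167 ft³/s.
Channel B: For a triangular section with side slope z = 2.5: A = zy² = 2.5×8.1² = 164 ft²; P = 2y√(1+z²) = 2×8.1×2.693 = 43.62 ft. Hydraulic radius R = A/P = 164/43.62 = 3.76 ft. Q_B = (1.486/0.018)·164·3.76^(2/3)·√0.0033 = 1881 ft³/s.
The larger discharge is 9167 ft³/s and the smaller is 1881 ft³/s; the ratio is 4.87.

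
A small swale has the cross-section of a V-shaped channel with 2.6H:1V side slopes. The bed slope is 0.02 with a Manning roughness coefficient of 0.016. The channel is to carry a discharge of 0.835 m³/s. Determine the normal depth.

Manning's equation rearranged: A R^(2/3) = nQ / (1·√S) = 0.016 × 0.835 / (√0.02) = 0.09447.
Trying y = 0.241 m: A R^(2/3) = 0.03519 — too small.
Trying y = 0.38 m: A R^(2/3) = 0.1185 — too large.
Trying y = 0.349 m: A R^(2/3) = 0.09445 — ≈ 0.09447.

y_n = 0.349 m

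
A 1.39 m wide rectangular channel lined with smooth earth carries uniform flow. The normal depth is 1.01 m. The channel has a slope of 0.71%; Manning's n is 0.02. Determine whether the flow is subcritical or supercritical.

Flow area A = b·y = 1.39 × 1.01 = 1.404 m². Wetted perimeter P = b + 2y = 1.39 + 2×1.01 = 3.41 m.
Hydraulic radius R = A/P = 1.404/3.41 = 0.4117 m.
V = (1/n) R^(2/3) √S = (1/0.02) × 0.4117^(2/3) × √0.0071 = 2.332 m/s. Hydraulic depth D_h = A/T = 1.404/1.39 = 1.01 m.
Froude number Fr = V/√(g·D_h) = 2.332/√(9.81×1.01) = 0.741, which is less than 1, so the flow is subcritical.

subcritical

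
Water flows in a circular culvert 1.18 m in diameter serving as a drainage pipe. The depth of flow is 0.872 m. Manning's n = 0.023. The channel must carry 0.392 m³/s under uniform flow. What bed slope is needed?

For a circular section of diameter D = 1.18 m at depth y = 0.872 m, the central angle is θ = 2 arccos(1 − 2y/D) = 4.138 rad. Then A = (D²/8)(θ − sin θ) = 0.8664 m² and P = Dθ/2 = 2.442 m.
Hydraulic radius R = A/P = 0.8664/2.442 = 0.3549 m.
From Manning's equation, S = [nQ / (1 A R^(2/3))]² = [0.023 × 0.392 / (1 × 0.8664 × 0.3549^(2/3))]² = 0.000431.

S = 0.000431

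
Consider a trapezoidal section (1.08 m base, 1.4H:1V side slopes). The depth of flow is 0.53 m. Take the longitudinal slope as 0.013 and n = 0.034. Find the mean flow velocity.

V = 1.61 m/s

With bottom width b = 1.08 m and side slope z = 1.4: A = (b + zy)y = (1.08 + 1.4×0.53)×0.53 = 0.9657 m²; P = b + 2y√(1+z²) = 1.08 + 2×0.53×1.72 = 2.904 m.
Hydraulic radius R = A/P = 0.9657/2.904 = 0.3326 m.
From Manning's equation, V = (1/n) R^(2/3) S^(1/2) = (1/0.034) × 0.3326^(2/3) × 0.013^(1/2) = 1.61 m/s.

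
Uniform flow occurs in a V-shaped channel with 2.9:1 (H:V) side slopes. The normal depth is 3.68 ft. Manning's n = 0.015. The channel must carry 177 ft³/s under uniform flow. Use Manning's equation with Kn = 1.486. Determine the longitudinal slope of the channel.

For a triangular section with side slope z = 2.9: A = zy² = 2.9×3.68² = 39.27 ft²; P = 2y√(1+z²) = 2×3.68×3.068 = 22.58 ft.
Hydraulic radius R = A/P = 39.27/22.58 = 1.739 ft.
From Manning's equation, S = [nQ / (1.486 A R^(2/3))]² = [0.015 × 177 / (1.486 × 39.27 × 1.739^(2/3))]² = 0.000989.

S = 0.000989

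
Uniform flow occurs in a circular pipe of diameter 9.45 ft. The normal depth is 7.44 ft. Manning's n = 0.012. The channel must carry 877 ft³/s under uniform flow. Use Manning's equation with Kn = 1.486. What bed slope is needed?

For a circular section of diameter D = 9.45 ft at depth y = 7.44 ft, the central angle is θ = 2 arccos(1 − 2y/D) = 4.366 rad. Then A = (D²/8)(θ − sin θ) = 59.23 ft² and P = Dθ/2 = 20.63 ft.
Hydraulic radius R = A/P = 59.23/20.63 = 2.871 ft.
From Manning's equation, S = [nQ / (1.486 A R^(2/3))]² = [0.012 × 877 / (1.486 × 59.23 × 2.871^(2/3))]² = 0.0035.

S = 0.0035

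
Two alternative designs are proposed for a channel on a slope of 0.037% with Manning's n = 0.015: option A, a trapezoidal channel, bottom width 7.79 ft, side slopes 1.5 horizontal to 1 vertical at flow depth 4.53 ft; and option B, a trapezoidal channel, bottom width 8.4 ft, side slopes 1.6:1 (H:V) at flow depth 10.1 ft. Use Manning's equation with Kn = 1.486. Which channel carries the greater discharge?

channel B

Channel A: With bottom width b = 7.79 ft and side slope z = 1.5: A = (b + zy)y = (7.79 + 1.5×4.53)×4.53 = 66.07 ft²; P = b + 2y√(1+z²) = 7.79 + 2×4.53×1.803 = 24.12 ft. Hydraulic radius R = A/P = 66.07/24.12 = 2.739 ft. Q_A = (1.486/0.015)·66.07·2.739^(2/3)·√0.00037 = 246.5 ft³/s.
Channel B: With bottom width b = 8.4 ft and side slope z = 1.6: A = (b + zy)y = (8.4 + 1.6×10.1)×10.1 = 248.1 ft²; P = b + 2y√(1+z²) = 8.4 + 2×10.1×1.887 = 46.51 ft. Hydraulic radius R = A/P = 248.1/46.51 = 5.333 ft. Q_B = (1.486/0.015)·248.1·5.333^(2/3)·√0.00037 = 1443 ft³/s.
Q_A = 246.5 ft³/s vs Q_B = 1443 ft³/s, so channel B carries more.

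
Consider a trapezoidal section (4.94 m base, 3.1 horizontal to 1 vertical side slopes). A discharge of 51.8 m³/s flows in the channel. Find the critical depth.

y_c = 1.61 m

At critical depth, Q² T / (g A³) = 1, i.e. A³/T = Q²/g = 51.8²/9.81 = 273.5.
At y = 2.04 m: A³/T = 689.8 — over.
At y = 1.42 m: A³/T = 169.9 — short.
At y = 1.61 m: A³/T = 273.9 — ≈ 273.5.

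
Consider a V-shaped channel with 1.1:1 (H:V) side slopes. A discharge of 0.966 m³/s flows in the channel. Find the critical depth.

At critical depth, Q² T / (g A³) = 1, i.e. A³/T = Q²/g = 0.966²/9.81 = 0.09512.
At y = 0.556 m: A³/T = 0.03215 — too small.
At y = 0.797 m: A³/T = 0.1946 — too large.
At y = 0.691 m: A³/T = 0.09531 — close enough.

y_c = 0.691 m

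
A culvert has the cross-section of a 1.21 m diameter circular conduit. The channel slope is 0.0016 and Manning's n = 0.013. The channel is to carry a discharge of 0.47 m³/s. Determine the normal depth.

Manning's equation rearranged: A R^(2/3) = nQ / (1·√S) = 0.013 × 0.47 / (√0.0016) = 0.1527.
Trying y = 0.392 m: A R^(2/3) = 0.1177 — too small.
Trying y = 0.45 m: A R^(2/3) = 0.1527 — matches.

y_n = 0.45 m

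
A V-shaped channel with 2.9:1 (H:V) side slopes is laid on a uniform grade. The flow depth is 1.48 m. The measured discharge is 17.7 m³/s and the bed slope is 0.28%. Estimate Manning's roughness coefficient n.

n = 0.015

For a triangular section with side slope z = 2.9: A = zy² = 2.9×1.48² = 6.352 m²; P = 2y√(1+z²) = 2×1.48×3.068 = 9.08 m.
Hydraulic radius R = A/P = 6.352/9.08 = 0.6996 m.
Rearranging Manning's equation: n = (1/Q) A R^(2/3) S^(1/2) = (1/17.7) × 6.352 × 0.6996^(2/3) × √0.0028 = 0.015.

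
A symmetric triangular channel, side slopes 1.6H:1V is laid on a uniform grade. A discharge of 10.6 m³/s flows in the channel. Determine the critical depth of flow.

At critical depth, Q² T / (g A³) = 1, i.e. A³/T = Q²/g = 10.6²/9.81 = 11.45.
Try y = 1.38 m: A³/T = 6.406 — too small.
Try y = 1.68 m: A³/T = 17.13 — too large.
Try y = 1.55 m: A³/T = 11.45 — close enough.

y_c = 1.55 m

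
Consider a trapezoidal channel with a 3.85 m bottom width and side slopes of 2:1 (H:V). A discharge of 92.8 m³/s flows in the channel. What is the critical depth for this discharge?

y_c = 2.57 m

At critical depth, Q² T / (g A³) = 1, i.e. A³/T = Q²/g = 92.8²/9.81 = 877.9.
Try y = 3.14 m: A³/T = 1961 — too large.
Try y = 2.57 m: A³/T = 872.8 — matches.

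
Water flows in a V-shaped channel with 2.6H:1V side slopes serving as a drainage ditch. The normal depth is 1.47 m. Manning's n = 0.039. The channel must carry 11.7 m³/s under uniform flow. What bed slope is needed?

For a triangular section with side slope z = 2.6: A = zy² = 2.6×1.47² = 5.618 m²; P = 2y√(1+z²) = 2×1.47×2.786 = 8.19 m.
Hydraulic radius R = A/P = 5.618/8.19 = 0.686 m.
From Manning's equation, S = [nQ / (1 A R^(2/3))]² = [0.039 × 11.7 / (1 × 5.618 × 0.686^(2/3))]² = 0.0109.

S = 0.0109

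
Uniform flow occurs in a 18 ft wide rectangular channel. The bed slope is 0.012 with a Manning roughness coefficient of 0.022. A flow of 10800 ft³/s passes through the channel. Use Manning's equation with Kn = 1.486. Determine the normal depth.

y_n = 23.3 ft

Manning's equation rearranged: A R^(2/3) = nQ / (1.486·√S) = 0.022 × 10800 / (1.486 × √0.012) = 1460.
Try y = 18.7 ft: A R^(2/3) = 1121 — too small.
Try y = 27.8 ft: A R^(2/3) = 1796 — too large.
Try y = 23.3 ft: A R^(2/3) = 1460 — close enough.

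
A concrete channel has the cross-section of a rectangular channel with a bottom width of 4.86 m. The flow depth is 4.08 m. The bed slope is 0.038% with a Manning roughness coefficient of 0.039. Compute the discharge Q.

Flow area A = b·y = 4.86 × 4.08 = 19.83 m². Wetted perimeter P = b + 2y = 4.86 + 2×4.08 = 13.02 m.
Hydraulic radius R = A/P = 19.83/13.02 = 1.523 m.
Manning's equation: Q = (1/n) A R^(2/3) S^(1/2) = (1/0.039) × 19.83 × 1.523^(2/3) × 0.00038^(1/2) = 13.1 m³/s.

Q = 13.1 m³/s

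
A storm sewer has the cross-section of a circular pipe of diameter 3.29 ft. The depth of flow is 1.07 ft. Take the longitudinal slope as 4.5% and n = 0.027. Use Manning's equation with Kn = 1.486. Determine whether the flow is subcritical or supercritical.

supercritical

For a circular section of diameter D = 3.29 ft at depth y = 1.07 ft, the central angle is θ = 2 arccos(1 − 2y/D) = 2.427 rad. Then A = (D²/8)(θ − sin θ) = 2.398 ft² and P = Dθ/2 = 3.993 ft.
Hydraulic radius R = A/P = 2.398/3.993 = 0.6006 ft.
V = (1.486/n) R^(2/3) √S = (1.486/0.027) × 0.6006^(2/3) × √0.045 = 8.311 ft/s. Hydraulic depth D_h = A/T = 2.398/3.082 = 0.778 ft.
Froude number Fr = V/√(g·D_h) = 8.311/√(32.2×0.778) = 1.66, which is greater than 1, so the flow is supercritical.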